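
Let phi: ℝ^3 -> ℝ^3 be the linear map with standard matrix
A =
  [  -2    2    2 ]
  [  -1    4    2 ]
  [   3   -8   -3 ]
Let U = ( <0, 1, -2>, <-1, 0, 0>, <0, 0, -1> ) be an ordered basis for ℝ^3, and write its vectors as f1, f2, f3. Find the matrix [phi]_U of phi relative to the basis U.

With P the matrix whose columns are f1, ..., f3, [phi]_U = P^(-1) A P.
Column by column: phi(f1) = A f1 = <-2, 0, -2>; its U-coordinates <0, 2, 2> give column 1.
Continuing for each basis vector yields [phi]_U = [[0, 1, -2], [2, -2, 2], [2, 1, 1]].

[[0, 1, -2], [2, -2, 2], [2, 1, 1]]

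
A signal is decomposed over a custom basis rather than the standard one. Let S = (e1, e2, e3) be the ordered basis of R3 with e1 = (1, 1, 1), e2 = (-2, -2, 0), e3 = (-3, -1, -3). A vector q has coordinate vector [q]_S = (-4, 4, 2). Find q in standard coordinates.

By definition q = -4e1 + 4e2 + 2e3.
Summing componentwise gives (-18, -14, -10).

(-18, -14, -10)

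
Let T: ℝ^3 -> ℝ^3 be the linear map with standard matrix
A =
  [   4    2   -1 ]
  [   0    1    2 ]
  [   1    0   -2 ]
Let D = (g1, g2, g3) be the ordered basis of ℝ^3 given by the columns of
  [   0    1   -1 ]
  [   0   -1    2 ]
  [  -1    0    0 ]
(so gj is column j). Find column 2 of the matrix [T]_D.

<-1, 3, 1>

Column 2 of [T]_D is the D-coordinate vector of T(g2).
In standard coordinates T(g2) = A g2 = <2, -1, 1>.
Converting to D: <2, -1, 1> = -g1 + 3g2 + g3, so the coordinate vector is <-1, 3, 1>.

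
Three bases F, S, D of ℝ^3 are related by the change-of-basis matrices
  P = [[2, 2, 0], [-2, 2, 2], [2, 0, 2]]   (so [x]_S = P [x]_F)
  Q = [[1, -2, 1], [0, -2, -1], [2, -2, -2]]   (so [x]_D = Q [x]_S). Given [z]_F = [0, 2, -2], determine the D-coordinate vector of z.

First [z]_S = P [z]_F = [4, 0, -4].
Then [z]_D = Q [z]_S = [0, 4, 16].

[0, 4, 16]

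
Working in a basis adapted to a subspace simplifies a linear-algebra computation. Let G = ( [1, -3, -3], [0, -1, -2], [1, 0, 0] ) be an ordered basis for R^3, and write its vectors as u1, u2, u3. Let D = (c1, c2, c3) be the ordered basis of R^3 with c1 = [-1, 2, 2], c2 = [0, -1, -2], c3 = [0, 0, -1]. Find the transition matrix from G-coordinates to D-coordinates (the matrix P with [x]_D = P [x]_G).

[[-1, 0, -1], [1, 1, -2], [-1, 0, 2]]

Column j of P is [uj]_D, since P maps G-coordinates to D-coordinates.
Expressing u1 in D: u1 = -c1 + c2 - c3, so column 1 of P is [-1, 1, -1].
Doing the same for each uj gives P = [[-1, 0, -1], [1, 1, -2], [-1, 0, 2]].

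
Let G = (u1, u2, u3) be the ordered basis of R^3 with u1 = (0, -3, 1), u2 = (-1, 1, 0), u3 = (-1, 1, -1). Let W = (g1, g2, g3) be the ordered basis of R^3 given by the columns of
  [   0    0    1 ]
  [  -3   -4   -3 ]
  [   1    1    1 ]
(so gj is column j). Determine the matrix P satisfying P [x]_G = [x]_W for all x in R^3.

[[1, 2, -2], [0, -1, 2], [0, -1, -1]]

Column j of P is [uj]_W, since P maps G-coordinates to W-coordinates.
Expressing u1 in W: u1 = g1 + 0·g2 + 0·g3, so column 1 of P is (1, 0, 0).
Doing the same for each uj gives P = [[1, 2, -2], [0, -1, 2], [0, -1, -1]].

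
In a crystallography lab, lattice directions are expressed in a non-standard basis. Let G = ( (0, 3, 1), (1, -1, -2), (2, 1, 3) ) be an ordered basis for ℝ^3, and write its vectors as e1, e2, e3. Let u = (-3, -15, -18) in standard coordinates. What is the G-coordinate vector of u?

[u]_G is the unique c with M c = u, where M has columns e1, ..., e3.
Row-reducing the augmented matrix [M | u] gives c = (-3, 3, -3).
Check: -3e1 + 3e2 - 3e3 = (-3, -15, -18).

(-3, 3, -3)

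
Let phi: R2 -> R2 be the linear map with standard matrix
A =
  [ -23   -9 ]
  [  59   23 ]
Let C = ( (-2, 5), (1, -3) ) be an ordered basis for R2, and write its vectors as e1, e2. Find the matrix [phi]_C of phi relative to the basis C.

With P the matrix whose columns are e1, e2, [phi]_C = P^(-1) A P.
Column by column: phi(e1) = A e1 = (1, -3); its C-coordinates (0, 1) give column 1.
Continuing for each basis vector yields [phi]_C = [[0, -2], [1, 0]].

[[0, -2], [1, 0]]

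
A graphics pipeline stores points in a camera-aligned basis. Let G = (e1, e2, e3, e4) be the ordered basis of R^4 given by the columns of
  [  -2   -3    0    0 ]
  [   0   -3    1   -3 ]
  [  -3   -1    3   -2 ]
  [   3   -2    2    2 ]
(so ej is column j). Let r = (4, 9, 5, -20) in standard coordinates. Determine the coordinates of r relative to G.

We seek scalars with c_1 e1 + ... + c_4 e4 = r; equivalently solve M c = r where the columns of M are e1, ..., e4.
Gaussian elimination on [M | r] yields c = (-2, 0, -3, -4).
Check: -2e1 + 0·e2 - 3e3 - 4e4 = (4, 9, 5, -20).

(-2, 0, -3, -4)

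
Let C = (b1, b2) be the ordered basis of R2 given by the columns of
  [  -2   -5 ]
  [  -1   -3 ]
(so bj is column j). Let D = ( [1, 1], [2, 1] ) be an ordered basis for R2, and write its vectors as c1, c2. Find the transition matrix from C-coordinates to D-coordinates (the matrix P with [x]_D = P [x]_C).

[[0, -1], [-1, -2]]

Let M have columns bj and N have columns cj. Then for every x, N [x]_D = x = M [x]_C, so P = N^(-1) M.
Since det N = -1, N^(-1) has integer entries; multiplying gives P = [[0, -1], [-1, -2]].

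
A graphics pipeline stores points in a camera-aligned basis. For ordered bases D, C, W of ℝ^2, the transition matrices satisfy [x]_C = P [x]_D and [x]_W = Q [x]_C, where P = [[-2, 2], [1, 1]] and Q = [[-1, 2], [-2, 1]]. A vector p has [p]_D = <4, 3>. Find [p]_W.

<16, 11>

Composing the changes, [p]_W = Q P [p]_D.
Q P = [[4, 0], [5, -3]]; applying this to <4, 3> gives <16, 11>.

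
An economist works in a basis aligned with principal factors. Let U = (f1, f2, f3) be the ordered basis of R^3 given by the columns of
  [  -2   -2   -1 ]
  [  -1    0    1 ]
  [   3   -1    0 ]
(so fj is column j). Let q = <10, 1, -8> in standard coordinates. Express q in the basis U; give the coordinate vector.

<-3, -1, -2>

Write q = c_1 f1 + ... + c_3 f3 and solve for the c_i.
Gaussian elimination on [M | q] yields c = (-3, -1, -2).
Check: -3f1 - f2 - 2f3 = <10, 1, -8>.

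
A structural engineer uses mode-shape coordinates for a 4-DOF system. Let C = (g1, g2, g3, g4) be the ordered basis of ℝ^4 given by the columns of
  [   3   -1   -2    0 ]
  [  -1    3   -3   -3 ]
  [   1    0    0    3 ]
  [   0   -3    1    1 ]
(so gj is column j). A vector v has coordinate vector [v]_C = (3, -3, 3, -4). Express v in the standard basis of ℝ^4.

v = M [v]_C, where M has columns g1, ..., g4.
Carrying out the matrix-vector product, v = (6, -9, -9, 8).

(6, -9, -9, 8)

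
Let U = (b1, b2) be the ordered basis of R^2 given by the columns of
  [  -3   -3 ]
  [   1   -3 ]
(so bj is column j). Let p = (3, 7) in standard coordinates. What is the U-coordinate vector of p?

[p]_U is the unique c with M c = p, where M has columns b1, b2.
System: -3c_1 - 3c_2 = 3, c_1 - 3c_2 = 7; solving gives c_1 = 1, c_2 = -2.
Check: b1 - 2b2 = (3, 7).

(1, -2)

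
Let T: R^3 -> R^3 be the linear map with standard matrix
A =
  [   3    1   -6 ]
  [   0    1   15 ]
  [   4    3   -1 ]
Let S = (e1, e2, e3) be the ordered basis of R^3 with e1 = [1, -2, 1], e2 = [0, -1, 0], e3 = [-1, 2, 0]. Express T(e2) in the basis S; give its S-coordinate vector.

Column 2 of [T]_S is the S-coordinate vector of T(e2).
In standard coordinates T(e2) = A e2 = [-1, -1, -3].
Converting to S: [-1, -1, -3] = -3e1 + 3e2 - 2e3, so the coordinate vector is [-3, 3, -2].

[-3, 3, -2]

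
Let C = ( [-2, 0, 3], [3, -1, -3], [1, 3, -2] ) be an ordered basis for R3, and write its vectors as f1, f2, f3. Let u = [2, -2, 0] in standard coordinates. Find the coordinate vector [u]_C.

[2, 2, 0]

We seek scalars with c_1 f1 + ... + c_3 f3 = u; equivalently solve M c = u where the columns of M are f1, ..., f3.
Row-reducing the augmented matrix [M | u] gives c = (2, 2, 0).
Check: 2f1 + 2f2 + 0·f3 = [2, -2, 0].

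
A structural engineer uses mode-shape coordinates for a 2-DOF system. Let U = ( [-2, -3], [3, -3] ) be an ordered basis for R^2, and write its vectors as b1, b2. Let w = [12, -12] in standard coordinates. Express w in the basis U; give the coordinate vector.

We seek scalars with c_1 b1 + c_2 b2 = w; equivalently solve M c = w where the columns of M are b1, b2.
System: -2c_1 + 3c_2 = 12, -3c_1 - 3c_2 = -12; solving gives c_1 = 0, c_2 = 4.
Check: 0·b1 + 4b2 = [12, -12].

[0, 4]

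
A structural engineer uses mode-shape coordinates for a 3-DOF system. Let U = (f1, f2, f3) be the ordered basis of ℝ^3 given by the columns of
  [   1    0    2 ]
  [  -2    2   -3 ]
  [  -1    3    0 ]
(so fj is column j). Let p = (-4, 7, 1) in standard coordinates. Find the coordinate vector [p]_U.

[p]_U is the unique c with M c = p, where M has columns f1, ..., f3.
Solving this 3x3 system gives c = (2, 1, -3).
Check: 2f1 + f2 - 3f3 = (-4, 7, 1).

(2, 1, -3)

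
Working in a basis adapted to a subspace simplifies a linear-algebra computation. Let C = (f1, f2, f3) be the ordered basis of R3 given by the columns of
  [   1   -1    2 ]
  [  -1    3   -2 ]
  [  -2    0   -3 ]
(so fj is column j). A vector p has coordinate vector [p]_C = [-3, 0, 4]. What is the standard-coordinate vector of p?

The coordinates say p = -3f1 + 0·f2 + 4f3; adding the scaled basis vectors gives [5, -5, -6].

[5, -5, -6]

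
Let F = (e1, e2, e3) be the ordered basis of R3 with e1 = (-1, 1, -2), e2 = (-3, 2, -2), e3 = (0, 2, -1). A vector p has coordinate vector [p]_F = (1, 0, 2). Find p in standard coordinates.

(-1, 5, -4)

By definition p = e1 + 0·e2 + 2e3.
Summing componentwise gives (-1, 5, -4).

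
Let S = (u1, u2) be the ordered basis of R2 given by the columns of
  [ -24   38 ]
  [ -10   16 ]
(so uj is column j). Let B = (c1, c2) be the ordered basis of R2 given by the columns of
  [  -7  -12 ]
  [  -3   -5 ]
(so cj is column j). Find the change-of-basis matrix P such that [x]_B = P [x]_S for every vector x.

[[0, -2], [2, -2]]

Column j of P is [uj]_B, since P maps S-coordinates to B-coordinates.
Expressing u1 in B: u1 = 0·c1 + 2c2, so column 1 of P is [0, 2].
Doing the same for each uj gives P = [[0, -2], [2, -2]].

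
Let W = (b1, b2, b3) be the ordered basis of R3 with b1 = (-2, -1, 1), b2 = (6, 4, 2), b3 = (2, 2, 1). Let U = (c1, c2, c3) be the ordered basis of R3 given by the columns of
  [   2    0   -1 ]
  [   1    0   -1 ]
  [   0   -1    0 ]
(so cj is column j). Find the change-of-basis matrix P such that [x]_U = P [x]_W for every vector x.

Column j of P is [bj]_U, since P maps W-coordinates to U-coordinates.
Expressing b1 in U: b1 = -c1 - c2 + 0·c3, so column 1 of P is (-1, -1, 0).
Doing the same for each bj gives P = [[-1, 2, 0], [-1, -2, -1], [0, -2, -2]].

[[-1, 2, 0], [-1, -2, -1], [0, -2, -2]]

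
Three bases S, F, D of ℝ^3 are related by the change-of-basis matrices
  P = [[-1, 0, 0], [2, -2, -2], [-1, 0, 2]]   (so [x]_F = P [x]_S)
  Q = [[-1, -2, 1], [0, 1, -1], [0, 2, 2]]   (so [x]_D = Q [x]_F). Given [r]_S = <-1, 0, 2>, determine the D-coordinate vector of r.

First [r]_F = P [r]_S = <1, -6, 5>.
Then [r]_D = Q [r]_F = <16, -11, -2>.

<16, -11, -2>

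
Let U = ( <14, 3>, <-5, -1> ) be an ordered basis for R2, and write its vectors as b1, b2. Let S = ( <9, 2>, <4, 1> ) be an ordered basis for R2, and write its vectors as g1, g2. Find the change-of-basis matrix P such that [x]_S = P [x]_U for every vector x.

[[2, -1], [-1, 1]]

Take x = bj: its U-coordinates are the j-th standard unit vector, so P e_j — column j of P — equals [bj]_S.
b1 = 2g1 - g2, giving column 1 = <2, -1>; repeating for each j gives P = [[2, -1], [-1, 1]].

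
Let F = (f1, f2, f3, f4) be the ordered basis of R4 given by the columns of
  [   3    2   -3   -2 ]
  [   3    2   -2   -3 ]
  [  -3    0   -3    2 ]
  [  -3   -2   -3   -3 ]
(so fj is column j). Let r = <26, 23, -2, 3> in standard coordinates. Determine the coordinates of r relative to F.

<4, 0, -4, -1>

We seek scalars with c_1 f1 + ... + c_4 f4 = r; equivalently solve M c = r where the columns of M are f1, ..., f4.
Row-reducing the augmented matrix [M | r] gives c = (4, 0, -4, -1).
Check: 4f1 + 0·f2 - 4f3 - f4 = <26, 23, -2, 3>.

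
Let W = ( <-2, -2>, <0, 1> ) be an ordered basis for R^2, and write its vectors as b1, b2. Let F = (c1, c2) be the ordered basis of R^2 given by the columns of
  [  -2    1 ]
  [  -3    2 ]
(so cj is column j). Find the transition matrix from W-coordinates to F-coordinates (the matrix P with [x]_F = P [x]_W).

Let M have columns bj and N have columns cj. Then for every x, N [x]_F = x = M [x]_W, so P = N^(-1) M.
Since det N = -1, N^(-1) has integer entries; multiplying gives P = [[2, 1], [2, 2]].

[[2, 1], [2, 2]]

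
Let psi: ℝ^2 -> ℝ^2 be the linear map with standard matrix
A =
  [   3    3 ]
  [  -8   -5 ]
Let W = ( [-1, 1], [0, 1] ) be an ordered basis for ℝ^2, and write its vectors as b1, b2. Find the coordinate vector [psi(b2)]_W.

Column 2 of [psi]_W is the W-coordinate vector of psi(b2).
In standard coordinates psi(b2) = A b2 = [3, -5].
Converting to W: [3, -5] = -3b1 - 2b2, so the coordinate vector is [-3, -2].

[-3, -2]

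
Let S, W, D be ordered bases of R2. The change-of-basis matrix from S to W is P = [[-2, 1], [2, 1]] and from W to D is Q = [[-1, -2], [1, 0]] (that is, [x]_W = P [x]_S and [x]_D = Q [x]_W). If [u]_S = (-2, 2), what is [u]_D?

(-2, 6)

Apply P to get W-coordinates (6, -2), then Q to get D-coordinates.
The result is [u]_D = (-2, 6).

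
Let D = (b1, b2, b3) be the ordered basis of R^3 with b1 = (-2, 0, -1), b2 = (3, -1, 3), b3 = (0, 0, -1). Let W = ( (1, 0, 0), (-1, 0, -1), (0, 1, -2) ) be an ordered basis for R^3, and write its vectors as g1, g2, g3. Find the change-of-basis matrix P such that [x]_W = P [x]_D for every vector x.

Take x = bj: its D-coordinates are the j-th standard unit vector, so P e_j — column j of P — equals [bj]_W.
b1 = -g1 + g2 + 0·g3, giving column 1 = (-1, 1, 0); repeating for each j gives P = [[-1, 2, 1], [1, -1, 1], [0, -1, 0]].

[[-1, 2, 1], [1, -1, 1], [0, -1, 0]]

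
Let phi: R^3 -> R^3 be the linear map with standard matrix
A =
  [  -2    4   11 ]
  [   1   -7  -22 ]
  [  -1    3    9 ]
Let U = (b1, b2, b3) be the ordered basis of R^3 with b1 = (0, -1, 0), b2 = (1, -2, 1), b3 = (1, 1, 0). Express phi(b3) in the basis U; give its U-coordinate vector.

Column 3 of [phi]_U is the U-coordinate vector of phi(b3).
In standard coordinates phi(b3) = A b3 = (2, -6, 2).
Converting to U: (2, -6, 2) = 2b1 + 2b2 + 0·b3, so the coordinate vector is (2, 2, 0).

(2, 2, 0)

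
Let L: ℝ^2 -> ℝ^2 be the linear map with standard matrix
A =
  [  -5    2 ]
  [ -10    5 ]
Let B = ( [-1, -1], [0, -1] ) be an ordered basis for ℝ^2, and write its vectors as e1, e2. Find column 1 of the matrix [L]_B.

Column 1 of [L]_B is the B-coordinate vector of L(e1).
In standard coordinates L(e1) = A e1 = [3, 5].
Converting to B: [3, 5] = -3e1 - 2e2, so the coordinate vector is [-3, -2].

[-3, -2]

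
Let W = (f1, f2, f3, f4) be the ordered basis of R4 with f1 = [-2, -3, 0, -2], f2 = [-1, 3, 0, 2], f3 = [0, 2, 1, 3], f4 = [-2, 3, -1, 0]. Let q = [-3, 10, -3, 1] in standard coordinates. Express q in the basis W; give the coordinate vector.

We seek scalars with c_1 f1 + ... + c_4 f4 = q; equivalently solve M c = q where the columns of M are f1, ..., f4.
Gaussian elimination on [M | q] yields c = (-1, 1, -1, 2).
Check: -f1 + f2 - f3 + 2f4 = [-3, 10, -3, 1].

[-1, 1, -1, 2]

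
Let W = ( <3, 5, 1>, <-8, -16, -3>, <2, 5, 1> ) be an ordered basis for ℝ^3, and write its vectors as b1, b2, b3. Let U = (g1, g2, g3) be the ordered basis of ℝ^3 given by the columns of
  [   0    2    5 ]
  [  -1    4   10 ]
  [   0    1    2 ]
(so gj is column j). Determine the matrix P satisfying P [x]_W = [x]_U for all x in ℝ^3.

Let M have columns bj and N have columns gj. Then for every x, N [x]_U = x = M [x]_W, so P = N^(-1) M.
Since det N = -1, N^(-1) has integer entries; multiplying gives P = [[1, 0, -1], [-1, 1, 1], [1, -2, 0]].

[[1, 0, -1], [-1, 1, 1], [1, -2, 0]]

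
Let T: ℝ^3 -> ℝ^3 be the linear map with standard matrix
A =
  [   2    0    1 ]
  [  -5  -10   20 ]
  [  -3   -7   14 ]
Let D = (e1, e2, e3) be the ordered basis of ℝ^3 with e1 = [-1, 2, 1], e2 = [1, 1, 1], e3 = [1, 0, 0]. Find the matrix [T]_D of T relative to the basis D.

[[2, 1, -2], [1, 3, -1], [0, 1, 1]]

The j-th column of [T]_D is [T(ej)]_D.
T(e1) = A e1 = [-1, 5, 3] = 2e1 + e2 + 0·e3, so column 1 is [2, 1, 0].
Repeating for e2, e3 and assembling the columns gives [[2, 1, -2], [1, 3, -1], [0, 1, 1]].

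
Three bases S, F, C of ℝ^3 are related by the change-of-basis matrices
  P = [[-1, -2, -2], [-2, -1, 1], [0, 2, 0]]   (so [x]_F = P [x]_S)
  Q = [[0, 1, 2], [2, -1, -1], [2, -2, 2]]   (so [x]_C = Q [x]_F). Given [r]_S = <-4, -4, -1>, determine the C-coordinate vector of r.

Apply P to get F-coordinates <14, 11, -8>, then Q to get C-coordinates.
The result is [r]_C = <-5, 25, -10>.

<-5, 25, -10>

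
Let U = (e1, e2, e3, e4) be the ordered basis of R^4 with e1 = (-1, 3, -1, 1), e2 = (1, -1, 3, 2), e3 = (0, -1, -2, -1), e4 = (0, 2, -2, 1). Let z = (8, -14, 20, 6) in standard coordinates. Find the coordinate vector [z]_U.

Write z = c_1 e1 + ... + c_4 e4 and solve for the c_i.
Row-reducing the augmented matrix [M | z] gives c = (-4, 4, -2, 0).
Check: -4e1 + 4e2 - 2e3 + 0·e4 = (8, -14, 20, 6).

(-4, 4, -2, 0)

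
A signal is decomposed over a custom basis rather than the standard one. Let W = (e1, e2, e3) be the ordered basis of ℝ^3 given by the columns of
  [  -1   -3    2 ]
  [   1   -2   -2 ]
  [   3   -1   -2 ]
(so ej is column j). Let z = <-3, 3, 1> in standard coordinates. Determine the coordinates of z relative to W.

<-1, 0, -2>

We seek scalars with c_1 e1 + ... + c_3 e3 = z; equivalently solve M c = z where the columns of M are e1, ..., e3.
Solving this 3x3 system gives c = (-1, 0, -2).
Check: -e1 + 0·e2 - 2e3 = <-3, 3, 1>.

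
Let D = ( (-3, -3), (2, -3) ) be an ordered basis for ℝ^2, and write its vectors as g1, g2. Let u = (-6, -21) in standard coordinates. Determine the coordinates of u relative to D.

[u]_D is the unique c with M c = u, where M has columns g1, g2.
System: -3c_1 + 2c_2 = -6, -3c_1 - 3c_2 = -21; solving gives c_1 = 4, c_2 = 3.
Check: 4g1 + 3g2 = (-6, -21).

(4, 3)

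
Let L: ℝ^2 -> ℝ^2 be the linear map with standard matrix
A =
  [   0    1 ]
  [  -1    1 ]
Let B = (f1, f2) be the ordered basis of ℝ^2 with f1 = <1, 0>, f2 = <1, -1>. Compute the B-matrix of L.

With P the matrix whose columns are f1, f2, [L]_B = P^(-1) A P.
Column by column: L(f1) = A f1 = <0, -1>; its B-coordinates <-1, 1> give column 1.
Continuing for each basis vector yields [L]_B = [[-1, -3], [1, 2]].

[[-1, -3], [1, 2]]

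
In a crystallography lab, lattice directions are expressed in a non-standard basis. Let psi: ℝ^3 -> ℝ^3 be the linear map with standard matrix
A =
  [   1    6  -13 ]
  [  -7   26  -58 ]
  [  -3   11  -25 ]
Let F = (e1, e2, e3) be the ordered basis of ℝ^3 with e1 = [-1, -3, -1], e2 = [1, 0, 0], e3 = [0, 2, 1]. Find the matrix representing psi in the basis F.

Let P have columns e1, ..., e3. Then [psi]_F = P^(-1) A P.
Here det P = 1, so P^(-1) is integer; computing A P first and then P^(-1)(A P) gives [[3, 1, 0], [-3, 2, -1], [-2, -2, -3]].

[[3, 1, 0], [-3, 2, -1], [-2, -2, -3]]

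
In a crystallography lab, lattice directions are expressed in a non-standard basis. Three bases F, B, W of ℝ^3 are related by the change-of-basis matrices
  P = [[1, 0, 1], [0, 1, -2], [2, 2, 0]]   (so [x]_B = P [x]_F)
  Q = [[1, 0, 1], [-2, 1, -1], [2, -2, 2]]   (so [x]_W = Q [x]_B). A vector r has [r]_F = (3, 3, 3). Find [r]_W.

Apply P to get B-coordinates (6, -3, 12), then Q to get W-coordinates.
The result is [r]_W = (18, -27, 42).

(18, -27, 42)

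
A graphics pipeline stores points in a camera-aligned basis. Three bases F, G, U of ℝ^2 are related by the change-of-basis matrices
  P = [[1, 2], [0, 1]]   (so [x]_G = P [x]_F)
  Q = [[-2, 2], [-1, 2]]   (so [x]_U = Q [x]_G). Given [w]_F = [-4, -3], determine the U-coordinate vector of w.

[14, 4]

First [w]_G = P [w]_F = [-10, -3].
Then [w]_U = Q [w]_G = [14, 4].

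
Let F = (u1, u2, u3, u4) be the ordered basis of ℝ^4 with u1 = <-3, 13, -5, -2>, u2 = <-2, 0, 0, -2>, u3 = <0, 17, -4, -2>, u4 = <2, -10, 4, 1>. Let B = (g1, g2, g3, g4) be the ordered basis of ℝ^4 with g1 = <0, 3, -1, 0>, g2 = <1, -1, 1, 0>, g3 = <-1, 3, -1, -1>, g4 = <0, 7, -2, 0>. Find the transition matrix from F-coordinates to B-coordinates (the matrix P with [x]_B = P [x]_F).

[[2, -2, 2, -2], [-1, 0, 2, 1], [2, 2, 2, -1], [0, 0, 1, 0]]

Column j of P is [uj]_B, since P maps F-coordinates to B-coordinates.
Expressing u1 in B: u1 = 2g1 - g2 + 2g3 + 0·g4, so column 1 of P is <2, -1, 2, 0>.
Doing the same for each uj gives P = [[2, -2, 2, -2], [-1, 0, 2, 1], [2, 2, 2, -1], [0, 0, 1, 0]].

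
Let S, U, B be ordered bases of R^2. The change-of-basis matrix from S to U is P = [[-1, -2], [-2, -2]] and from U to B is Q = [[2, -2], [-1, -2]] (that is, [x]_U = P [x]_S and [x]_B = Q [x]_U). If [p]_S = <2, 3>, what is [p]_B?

Composing the changes, [p]_B = Q P [p]_S.
Q P = [[2, 0], [5, 6]]; applying this to <2, 3> gives <4, 28>.

<4, 28>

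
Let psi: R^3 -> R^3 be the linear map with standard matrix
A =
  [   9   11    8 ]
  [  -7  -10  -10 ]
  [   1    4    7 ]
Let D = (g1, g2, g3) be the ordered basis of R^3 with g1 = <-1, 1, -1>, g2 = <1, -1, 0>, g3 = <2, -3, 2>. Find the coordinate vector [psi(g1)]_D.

Compute psi(g1) = A g1 = <-6, 7, -4> in standard coordinates.
Then write this in D-coordinates: solve for y in y_1 g1 + ... + y_3 g3 = <-6, 7, -4>.
This gives y = <2, -2, -1>, which is column 1 of [psi]_D.

<2, -2, -1>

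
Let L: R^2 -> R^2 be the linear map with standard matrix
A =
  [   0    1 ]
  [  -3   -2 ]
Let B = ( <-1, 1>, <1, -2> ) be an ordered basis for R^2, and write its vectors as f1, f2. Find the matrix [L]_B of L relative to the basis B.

[[-3, 3], [-2, 1]]

With P the matrix whose columns are f1, f2, [L]_B = P^(-1) A P.
Column by column: L(f1) = A f1 = <1, 1>; its B-coordinates <-3, -2> give column 1.
Continuing for each basis vector yields [L]_B = [[-3, 3], [-2, 1]].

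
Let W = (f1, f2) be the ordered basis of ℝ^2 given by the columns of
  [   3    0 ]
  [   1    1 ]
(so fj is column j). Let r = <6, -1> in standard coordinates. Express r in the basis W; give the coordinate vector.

<2, -3>

We seek scalars with c_1 f1 + c_2 f2 = r; equivalently solve M c = r where the columns of M are f1, f2.
System: 3c_1 + 0c_2 = 6, c_1 + c_2 = -1; solving gives c_1 = 2, c_2 = -3.
Check: 2f1 - 3f2 = <6, -1>.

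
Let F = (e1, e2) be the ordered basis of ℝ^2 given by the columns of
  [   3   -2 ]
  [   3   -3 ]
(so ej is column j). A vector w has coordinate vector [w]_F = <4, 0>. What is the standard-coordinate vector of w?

By definition w = 4e1 + 0·e2.
Summing componentwise gives <12, 12>.

<12, 12>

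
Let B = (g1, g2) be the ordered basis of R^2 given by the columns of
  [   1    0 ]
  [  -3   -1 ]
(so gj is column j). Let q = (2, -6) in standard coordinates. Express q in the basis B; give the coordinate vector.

(2, 0)

[q]_B is the unique c with M c = q, where M has columns g1, g2.
System: c_1 + 0c_2 = 2, -3c_1 - c_2 = -6; solving gives c_1 = 2, c_2 = 0.
Check: 2g1 + 0·g2 = (2, -6).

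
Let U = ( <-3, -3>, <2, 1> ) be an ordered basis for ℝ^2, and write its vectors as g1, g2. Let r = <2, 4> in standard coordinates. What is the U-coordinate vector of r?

[r]_U is the unique c with M c = r, where M has columns g1, g2.
System: -3c_1 + 2c_2 = 2, -3c_1 + c_2 = 4; solving gives c_1 = -2, c_2 = -2.
Check: -2g1 - 2g2 = <2, 4>.

<-2, -2>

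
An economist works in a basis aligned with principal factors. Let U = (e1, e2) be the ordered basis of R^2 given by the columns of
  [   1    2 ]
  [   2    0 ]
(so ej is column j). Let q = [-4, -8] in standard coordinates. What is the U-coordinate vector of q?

Write q = c_1 e1 + c_2 e2 and solve for the c_i.
System: c_1 + 2c_2 = -4, 2c_1 + 0c_2 = -8; solving gives c_1 = -4, c_2 = 0.
Check: -4e1 + 0·e2 = [-4, -8].

[-4, 0]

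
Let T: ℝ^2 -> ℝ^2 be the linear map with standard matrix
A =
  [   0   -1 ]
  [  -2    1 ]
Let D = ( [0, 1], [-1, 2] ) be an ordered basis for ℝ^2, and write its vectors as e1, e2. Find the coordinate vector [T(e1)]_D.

[-1, 1]

Compute T(e1) = A e1 = [-1, 1] in standard coordinates.
Then write this in D-coordinates: solve for y in y_1 e1 + y_2 e2 = [-1, 1].
This gives y = [-1, 1], which is column 1 of [T]_D.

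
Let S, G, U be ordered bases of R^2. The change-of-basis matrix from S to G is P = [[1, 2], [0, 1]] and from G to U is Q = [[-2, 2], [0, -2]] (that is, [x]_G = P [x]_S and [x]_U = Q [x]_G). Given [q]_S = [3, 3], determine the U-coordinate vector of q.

[-12, -6]

First [q]_G = P [q]_S = [9, 3].
Then [q]_U = Q [q]_G = [-12, -6].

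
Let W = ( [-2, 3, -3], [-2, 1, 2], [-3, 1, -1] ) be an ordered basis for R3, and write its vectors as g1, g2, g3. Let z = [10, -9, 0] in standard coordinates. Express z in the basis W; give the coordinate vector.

[-2, -3, 0]

[z]_W is the unique c with M c = z, where M has columns g1, ..., g3.
Row-reducing the augmented matrix [M | z] gives c = (-2, -3, 0).
Check: -2g1 - 3g2 + 0·g3 = [10, -9, 0].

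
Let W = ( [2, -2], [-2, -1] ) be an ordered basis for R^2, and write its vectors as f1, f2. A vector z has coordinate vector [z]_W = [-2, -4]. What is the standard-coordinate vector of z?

[4, 8]

By definition z = -2f1 - 4f2.
Summing componentwise gives [4, 8].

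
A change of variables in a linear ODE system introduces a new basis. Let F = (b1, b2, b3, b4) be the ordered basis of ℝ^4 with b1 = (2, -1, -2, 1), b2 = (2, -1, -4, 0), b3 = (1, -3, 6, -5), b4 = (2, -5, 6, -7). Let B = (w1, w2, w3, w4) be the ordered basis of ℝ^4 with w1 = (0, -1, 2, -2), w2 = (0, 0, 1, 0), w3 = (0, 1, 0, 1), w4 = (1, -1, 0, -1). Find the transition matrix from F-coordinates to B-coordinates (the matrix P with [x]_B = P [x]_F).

Let M have columns bj and N have columns wj. Then for every x, N [x]_B = x = M [x]_F, so P = N^(-1) M.
Since det N = -1, N^(-1) has integer entries; multiplying gives P = [[-2, -1, 2, 2], [2, -2, 2, 2], [-1, 0, 0, -1], [2, 2, 1, 2]].

[[-2, -1, 2, 2], [2, -2, 2, 2], [-1, 0, 0, -1], [2, 2, 1, 2]]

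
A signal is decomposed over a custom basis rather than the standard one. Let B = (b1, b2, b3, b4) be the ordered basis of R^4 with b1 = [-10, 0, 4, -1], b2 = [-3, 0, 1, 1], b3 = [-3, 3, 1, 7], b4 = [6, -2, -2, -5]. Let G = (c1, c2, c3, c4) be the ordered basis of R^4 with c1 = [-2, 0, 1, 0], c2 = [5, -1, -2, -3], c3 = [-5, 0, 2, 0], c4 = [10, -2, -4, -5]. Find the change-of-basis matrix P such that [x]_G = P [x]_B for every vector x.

Let M have columns bj and N have columns cj. Then for every x, N [x]_G = x = M [x]_B, so P = N^(-1) M.
Since det N = -1, N^(-1) has integer entries; multiplying gives P = [[0, -1, -1, 2], [2, -2, 1, 0], [2, 1, -2, 0], [-1, 1, -2, 1]].

[[0, -1, -1, 2], [2, -2, 1, 0], [2, 1, -2, 0], [-1, 1, -2, 1]]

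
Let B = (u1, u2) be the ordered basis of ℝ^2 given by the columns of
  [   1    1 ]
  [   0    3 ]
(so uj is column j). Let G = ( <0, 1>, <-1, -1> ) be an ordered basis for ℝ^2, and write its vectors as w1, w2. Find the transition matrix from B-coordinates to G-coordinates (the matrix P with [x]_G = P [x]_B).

[[-1, 2], [-1, -1]]

Take x = uj: its B-coordinates are the j-th standard unit vector, so P e_j — column j of P — equals [uj]_G.
u1 = -w1 - w2, giving column 1 = <-1, -1>; repeating for each j gives P = [[-1, 2], [-1, -1]].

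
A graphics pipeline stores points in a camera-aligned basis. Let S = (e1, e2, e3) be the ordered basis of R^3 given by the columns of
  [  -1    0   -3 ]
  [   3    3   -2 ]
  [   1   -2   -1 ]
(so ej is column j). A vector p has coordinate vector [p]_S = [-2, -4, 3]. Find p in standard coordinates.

By definition p = -2e1 - 4e2 + 3e3.
Summing componentwise gives [-7, -24, 3].

[-7, -24, 3]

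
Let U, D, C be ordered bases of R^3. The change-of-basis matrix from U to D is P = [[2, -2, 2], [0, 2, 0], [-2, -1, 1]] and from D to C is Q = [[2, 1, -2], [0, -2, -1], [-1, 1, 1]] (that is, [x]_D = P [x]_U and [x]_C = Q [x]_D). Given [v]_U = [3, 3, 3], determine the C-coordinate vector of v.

First [v]_D = P [v]_U = [6, 6, -6].
Then [v]_C = Q [v]_D = [30, -6, -6].

[30, -6, -6]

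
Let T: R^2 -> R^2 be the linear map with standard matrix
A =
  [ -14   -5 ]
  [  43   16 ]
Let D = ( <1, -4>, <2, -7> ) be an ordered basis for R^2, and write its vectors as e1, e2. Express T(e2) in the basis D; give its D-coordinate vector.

<3, 2>

Compute T(e2) = A e2 = <7, -26> in standard coordinates.
Then write this in D-coordinates: solve for y in y_1 e1 + y_2 e2 = <7, -26>.
This gives y = <3, 2>, which is column 2 of [T]_D.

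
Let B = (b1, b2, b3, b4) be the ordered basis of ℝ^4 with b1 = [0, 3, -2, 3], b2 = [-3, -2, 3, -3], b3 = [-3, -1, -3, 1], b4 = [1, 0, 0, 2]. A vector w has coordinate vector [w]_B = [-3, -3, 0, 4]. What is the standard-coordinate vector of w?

[13, -3, -3, 8]

w = M [w]_B, where M has columns b1, ..., b4.
Carrying out the matrix-vector product, w = [13, -3, -3, 8].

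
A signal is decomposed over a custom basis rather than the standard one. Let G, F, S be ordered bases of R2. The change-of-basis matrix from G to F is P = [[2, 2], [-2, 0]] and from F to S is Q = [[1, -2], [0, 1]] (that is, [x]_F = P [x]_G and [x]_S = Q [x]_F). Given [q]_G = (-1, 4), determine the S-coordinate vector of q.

(2, 2)

Apply P to get F-coordinates (6, 2), then Q to get S-coordinates.
The result is [q]_S = (2, 2).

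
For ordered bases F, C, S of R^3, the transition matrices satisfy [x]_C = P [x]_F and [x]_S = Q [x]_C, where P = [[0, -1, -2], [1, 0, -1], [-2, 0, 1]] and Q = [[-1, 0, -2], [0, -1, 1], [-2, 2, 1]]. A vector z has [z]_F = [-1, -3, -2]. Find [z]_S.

[-7, -1, -12]

Composing the changes, [z]_S = Q P [z]_F.
Q P = [[4, 1, 0], [-3, 0, 2], [0, 2, 3]]; applying this to [-1, -3, -2] gives [-7, -1, -12].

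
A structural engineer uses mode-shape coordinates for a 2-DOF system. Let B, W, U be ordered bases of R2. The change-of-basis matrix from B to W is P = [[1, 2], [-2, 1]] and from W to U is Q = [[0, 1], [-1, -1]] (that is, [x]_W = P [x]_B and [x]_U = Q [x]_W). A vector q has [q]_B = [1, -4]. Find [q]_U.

[-6, 13]

Composing the changes, [q]_U = Q P [q]_B.
Q P = [[-2, 1], [1, -3]]; applying this to [1, -4] gives [-6, 13].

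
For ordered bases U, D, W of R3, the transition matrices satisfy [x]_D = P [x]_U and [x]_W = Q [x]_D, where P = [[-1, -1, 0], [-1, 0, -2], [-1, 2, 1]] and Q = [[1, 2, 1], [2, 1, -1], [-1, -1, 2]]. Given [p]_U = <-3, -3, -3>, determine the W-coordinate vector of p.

<18, 27, -27>

Apply P to get D-coordinates <6, 9, -6>, then Q to get W-coordinates.
The result is [p]_W = <18, 27, -27>.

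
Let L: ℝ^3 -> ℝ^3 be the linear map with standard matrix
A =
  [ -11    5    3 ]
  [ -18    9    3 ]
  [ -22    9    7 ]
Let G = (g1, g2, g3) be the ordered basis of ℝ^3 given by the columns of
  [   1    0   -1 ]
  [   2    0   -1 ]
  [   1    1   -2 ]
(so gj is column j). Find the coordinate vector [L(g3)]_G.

[3, 2, 3]

Column 3 of [L]_G is the G-coordinate vector of L(g3).
In standard coordinates L(g3) = A g3 = [0, 3, -1].
Converting to G: [0, 3, -1] = 3g1 + 2g2 + 3g3, so the coordinate vector is [3, 2, 3].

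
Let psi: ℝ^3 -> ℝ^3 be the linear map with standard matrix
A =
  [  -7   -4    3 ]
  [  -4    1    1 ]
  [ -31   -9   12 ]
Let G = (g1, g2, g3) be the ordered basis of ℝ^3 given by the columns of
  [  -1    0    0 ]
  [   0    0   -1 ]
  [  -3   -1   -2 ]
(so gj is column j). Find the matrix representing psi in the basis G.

With P the matrix whose columns are g1, ..., g3, [psi]_G = P^(-1) A P.
Column by column: psi(g1) = A g1 = (-2, 1, -5); its G-coordinates (2, 1, -1) give column 1.
Continuing for each basis vector yields [psi]_G = [[2, 3, 2], [1, 1, 3], [-1, 1, 3]].

[[2, 3, 2], [1, 1, 3], [-1, 1, 3]]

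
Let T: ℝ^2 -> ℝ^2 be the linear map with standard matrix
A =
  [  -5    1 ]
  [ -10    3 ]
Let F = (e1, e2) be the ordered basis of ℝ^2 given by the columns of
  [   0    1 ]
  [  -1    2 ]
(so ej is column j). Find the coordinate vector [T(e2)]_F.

Column 2 of [T]_F is the F-coordinate vector of T(e2).
In standard coordinates T(e2) = A e2 = (-3, -4).
Converting to F: (-3, -4) = -2e1 - 3e2, so the coordinate vector is (-2, -3).

(-2, -3)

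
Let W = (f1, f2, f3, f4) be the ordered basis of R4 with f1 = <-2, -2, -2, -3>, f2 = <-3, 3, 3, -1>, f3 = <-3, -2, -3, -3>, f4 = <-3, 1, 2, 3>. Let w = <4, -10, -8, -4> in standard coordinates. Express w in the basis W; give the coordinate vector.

[w]_W is the unique c with M c = w, where M has columns f1, ..., f4.
Solving this 4x4 system gives c = (4, -2, -2, 0).
Check: 4f1 - 2f2 - 2f3 + 0·f4 = <4, -10, -8, -4>.

<4, -2, -2, 0>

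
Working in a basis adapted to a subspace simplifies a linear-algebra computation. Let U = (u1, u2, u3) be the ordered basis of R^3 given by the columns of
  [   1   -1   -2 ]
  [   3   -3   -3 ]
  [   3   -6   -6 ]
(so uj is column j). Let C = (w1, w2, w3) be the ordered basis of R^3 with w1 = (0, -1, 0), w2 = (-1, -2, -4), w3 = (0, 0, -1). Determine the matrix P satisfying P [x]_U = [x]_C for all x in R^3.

Take x = uj: its U-coordinates are the j-th standard unit vector, so P e_j — column j of P — equals [uj]_C.
u1 = -w1 - w2 + w3, giving column 1 = (-1, -1, 1); repeating for each j gives P = [[-1, 1, -1], [-1, 1, 2], [1, 2, -2]].

[[-1, 1, -1], [-1, 1, 2], [1, 2, -2]]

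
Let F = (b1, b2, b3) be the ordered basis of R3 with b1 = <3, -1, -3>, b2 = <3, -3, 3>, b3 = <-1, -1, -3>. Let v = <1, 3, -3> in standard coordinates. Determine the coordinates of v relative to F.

<1, -1, -1>

We seek scalars with c_1 b1 + ... + c_3 b3 = v; equivalently solve M c = v where the columns of M are b1, ..., b3.
Row-reducing the augmented matrix [M | v] gives c = (1, -1, -1).
Check: b1 - b2 - b3 = <1, 3, -3>.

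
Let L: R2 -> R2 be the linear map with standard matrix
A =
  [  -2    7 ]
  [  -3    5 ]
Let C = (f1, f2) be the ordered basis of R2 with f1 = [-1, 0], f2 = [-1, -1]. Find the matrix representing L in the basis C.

[[1, 3], [-3, 2]]

With P the matrix whose columns are f1, f2, [L]_C = P^(-1) A P.
Column by column: L(f1) = A f1 = [2, 3]; its C-coordinates [1, -3] give column 1.
Continuing for each basis vector yields [L]_C = [[1, 3], [-3, 2]].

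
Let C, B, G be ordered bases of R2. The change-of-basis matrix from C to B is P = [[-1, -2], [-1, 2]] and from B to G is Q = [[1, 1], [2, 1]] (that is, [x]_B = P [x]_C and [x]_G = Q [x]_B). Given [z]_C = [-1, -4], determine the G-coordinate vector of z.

First [z]_B = P [z]_C = [9, -7].
Then [z]_G = Q [z]_B = [2, 11].

[2, 11]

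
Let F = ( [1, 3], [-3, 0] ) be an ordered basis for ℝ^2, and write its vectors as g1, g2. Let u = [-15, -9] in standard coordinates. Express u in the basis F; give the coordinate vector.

[u]_F is the unique c with M c = u, where M has columns g1, g2.
System: c_1 - 3c_2 = -15, 3c_1 + 0c_2 = -9; solving gives c_1 = -3, c_2 = 4.
Check: -3g1 + 4g2 = [-15, -9].

[-3, 4]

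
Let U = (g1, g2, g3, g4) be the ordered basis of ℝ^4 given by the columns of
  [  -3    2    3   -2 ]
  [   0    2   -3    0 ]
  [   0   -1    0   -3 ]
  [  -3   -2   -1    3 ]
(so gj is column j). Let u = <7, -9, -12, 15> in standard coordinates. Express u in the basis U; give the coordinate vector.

[u]_U is the unique c with M c = u, where M has columns g1, ..., g4.
Solving this 4x4 system gives c = (-2, 0, 3, 4).
Check: -2g1 + 0·g2 + 3g3 + 4g4 = <7, -9, -12, 15>.

<-2, 0, 3, 4>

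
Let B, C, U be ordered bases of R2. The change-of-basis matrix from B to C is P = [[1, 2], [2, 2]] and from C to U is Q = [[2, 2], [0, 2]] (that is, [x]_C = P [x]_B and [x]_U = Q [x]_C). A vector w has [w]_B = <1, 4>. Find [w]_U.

<38, 20>

First [w]_C = P [w]_B = <9, 10>.
Then [w]_U = Q [w]_C = <38, 20>.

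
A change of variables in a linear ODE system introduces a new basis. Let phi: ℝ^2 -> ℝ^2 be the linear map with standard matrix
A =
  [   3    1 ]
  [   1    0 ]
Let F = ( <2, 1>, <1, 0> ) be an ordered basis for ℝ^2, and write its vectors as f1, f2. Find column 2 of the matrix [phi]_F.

<1, 1>

Column 2 of [phi]_F is the F-coordinate vector of phi(f2).
In standard coordinates phi(f2) = A f2 = <3, 1>.
Converting to F: <3, 1> = f1 + f2, so the coordinate vector is <1, 1>.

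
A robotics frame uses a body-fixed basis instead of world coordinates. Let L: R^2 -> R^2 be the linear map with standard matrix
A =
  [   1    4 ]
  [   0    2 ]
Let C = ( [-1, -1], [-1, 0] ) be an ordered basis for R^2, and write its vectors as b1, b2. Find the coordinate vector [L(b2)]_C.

[0, 1]

Compute L(b2) = A b2 = [-1, 0] in standard coordinates.
Then write this in C-coordinates: solve for y in y_1 b1 + y_2 b2 = [-1, 0].
This gives y = [0, 1], which is column 2 of [L]_C.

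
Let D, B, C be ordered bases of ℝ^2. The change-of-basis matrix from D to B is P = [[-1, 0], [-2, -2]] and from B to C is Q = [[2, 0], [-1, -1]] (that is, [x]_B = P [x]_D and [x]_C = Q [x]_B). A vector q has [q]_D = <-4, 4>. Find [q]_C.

<8, -4>

Composing the changes, [q]_C = Q P [q]_D.
Q P = [[-2, 0], [3, 2]]; applying this to <-4, 4> gives <8, -4>.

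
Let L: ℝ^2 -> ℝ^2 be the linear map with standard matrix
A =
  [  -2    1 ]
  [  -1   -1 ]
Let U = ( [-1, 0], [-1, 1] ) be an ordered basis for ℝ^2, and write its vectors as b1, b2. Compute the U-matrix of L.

[[-3, -3], [1, 0]]

With P the matrix whose columns are b1, b2, [L]_U = P^(-1) A P.
Column by column: L(b1) = A b1 = [2, 1]; its U-coordinates [-3, 1] give column 1.
Continuing for each basis vector yields [L]_U = [[-3, -3], [1, 0]].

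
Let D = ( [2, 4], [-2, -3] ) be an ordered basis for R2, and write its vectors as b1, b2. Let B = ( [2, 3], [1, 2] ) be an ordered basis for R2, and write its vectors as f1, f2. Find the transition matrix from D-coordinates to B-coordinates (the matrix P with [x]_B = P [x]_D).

[[0, -1], [2, 0]]

Let M have columns bj and N have columns fj. Then for every x, N [x]_B = x = M [x]_D, so P = N^(-1) M.
Since det N = 1, N^(-1) has integer entries; multiplying gives P = [[0, -1], [2, 0]].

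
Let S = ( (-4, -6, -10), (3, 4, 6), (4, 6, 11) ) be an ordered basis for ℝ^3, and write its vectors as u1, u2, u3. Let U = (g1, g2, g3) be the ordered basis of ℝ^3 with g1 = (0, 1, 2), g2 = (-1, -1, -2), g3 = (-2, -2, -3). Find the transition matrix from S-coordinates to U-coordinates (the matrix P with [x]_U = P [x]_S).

[[-2, 1, 2], [0, 1, -2], [2, -2, -1]]

Let M have columns uj and N have columns gj. Then for every x, N [x]_U = x = M [x]_S, so P = N^(-1) M.
Since det N = 1, N^(-1) has integer entries; multiplying gives P = [[-2, 1, 2], [0, 1, -2], [2, -2, -1]].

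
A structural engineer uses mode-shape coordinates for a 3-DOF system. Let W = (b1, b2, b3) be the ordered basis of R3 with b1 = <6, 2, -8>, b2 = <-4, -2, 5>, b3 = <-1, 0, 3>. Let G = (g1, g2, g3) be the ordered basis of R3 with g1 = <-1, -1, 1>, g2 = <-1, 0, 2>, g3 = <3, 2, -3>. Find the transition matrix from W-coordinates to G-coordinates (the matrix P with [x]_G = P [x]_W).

[[2, 0, 2], [-2, 1, 2], [2, -1, 1]]

Column j of P is [bj]_G, since P maps W-coordinates to G-coordinates.
Expressing b1 in G: b1 = 2g1 - 2g2 + 2g3, so column 1 of P is <2, -2, 2>.
Doing the same for each bj gives P = [[2, 0, 2], [-2, 1, 2], [2, -1, 1]].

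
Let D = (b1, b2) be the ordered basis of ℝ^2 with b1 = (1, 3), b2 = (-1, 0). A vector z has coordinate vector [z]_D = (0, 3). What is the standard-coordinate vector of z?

By definition z = 0·b1 + 3b2.
Summing componentwise gives (-3, 0).

(-3, 0)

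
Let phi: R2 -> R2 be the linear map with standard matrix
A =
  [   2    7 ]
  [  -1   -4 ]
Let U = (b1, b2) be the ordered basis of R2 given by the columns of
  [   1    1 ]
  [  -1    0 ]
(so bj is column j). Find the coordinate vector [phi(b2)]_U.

(1, 1)

Compute phi(b2) = A b2 = (2, -1) in standard coordinates.
Then write this in U-coordinates: solve for y in y_1 b1 + y_2 b2 = (2, -1).
This gives y = (1, 1), which is column 2 of [phi]_U.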